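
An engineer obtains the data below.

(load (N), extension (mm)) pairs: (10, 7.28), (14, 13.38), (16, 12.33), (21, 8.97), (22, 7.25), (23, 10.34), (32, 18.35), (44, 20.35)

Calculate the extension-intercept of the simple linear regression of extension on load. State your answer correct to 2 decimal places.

n = 8, Σx = 182, Σy = 98.25, Σxy = 2525.69, Σx² = 4966
Sxx = Σx² − (Σx)²/n = 4966 − 4140.5 = 825.5
Sxy = Σxy − (Σx)(Σy)/n = 2525.69 − 2235.1875 = 290.5025
b = Sxy/Sxx = 290.5025/825.5 = 0.351911
a = ȳ − b·x̄ = 12.28125 − 0.351911·22.75 = 4.275276

4.28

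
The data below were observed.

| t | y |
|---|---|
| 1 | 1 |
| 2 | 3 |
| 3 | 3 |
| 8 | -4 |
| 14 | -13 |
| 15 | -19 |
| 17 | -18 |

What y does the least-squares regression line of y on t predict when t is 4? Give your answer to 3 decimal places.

-0.265

n = 7, Σx = 60, Σy = -47, Σxy = -789, Σx² = 788
Sxx = Σx² − (Σx)²/n = 788 − 514.285714 = 273.714286
Sxy = Σxy − (Σx)(Σy)/n = -789 − (-402.857143) = -386.142857
b = Sxy/Sxx = -386.142857/273.714286 = -1.410752
a = ȳ − b·x̄ = -6.714286 − (-1.410752)·8.571429 = 5.377871
ŷ(4) = a + b·4 = 5.377871 + (-1.410752)·4 = -0.265136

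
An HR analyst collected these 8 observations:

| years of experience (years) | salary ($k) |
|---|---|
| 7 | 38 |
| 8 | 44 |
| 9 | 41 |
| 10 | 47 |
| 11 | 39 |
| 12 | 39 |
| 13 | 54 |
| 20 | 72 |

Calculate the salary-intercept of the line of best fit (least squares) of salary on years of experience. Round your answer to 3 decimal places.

n = 8, Σx = 90, Σy = 374, Σxy = 4496, Σx² = 1128
Sxx = Σx² − (Σx)²/n = 1128 − 1012.5 = 115.5
Sxy = Σxy − (Σx)(Σy)/n = 4496 − 4207.5 = 288.5
b = Sxy/Sxx = 288.5/115.5 = 2.497835
a = ȳ − b·x̄ = 46.75 − 2.497835·11.25 = 18.649351

18.649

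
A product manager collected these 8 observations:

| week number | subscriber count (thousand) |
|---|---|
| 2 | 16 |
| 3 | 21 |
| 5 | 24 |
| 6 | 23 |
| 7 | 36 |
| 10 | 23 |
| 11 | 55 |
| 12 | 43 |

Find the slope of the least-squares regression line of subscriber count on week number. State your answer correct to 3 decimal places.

n = 8, Σx = 56, Σy = 241, Σxy = 1956, Σx² = 488
Sxx = Σx² − (Σx)²/n = 488 − 392 = 96
Sxy = Σxy − (Σx)(Σy)/n = 1956 − 1687 = 269
b = Sxy/Sxx = 269/96 = 2.802083

2.802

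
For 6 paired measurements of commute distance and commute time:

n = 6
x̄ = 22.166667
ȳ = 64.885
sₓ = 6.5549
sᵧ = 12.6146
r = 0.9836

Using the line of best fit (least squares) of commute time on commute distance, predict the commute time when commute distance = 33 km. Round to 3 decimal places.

b = r · sᵧ/sₓ = 0.9836 · 12.6146/6.5549 = 1.892892
a = ȳ − b·x̄ = 64.885 − 1.892892·22.166667 = 22.925884
ŷ(33) = a + b·33 = 22.925884 + 1.892892·33 = 85.391334

85.391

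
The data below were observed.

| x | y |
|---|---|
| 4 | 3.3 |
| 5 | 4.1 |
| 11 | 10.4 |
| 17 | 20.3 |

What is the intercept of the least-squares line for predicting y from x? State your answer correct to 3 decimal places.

n = 4, Σx = 37, Σy = 38.1, Σxy = 493.2, Σx² = 451
Sxx = Σx² − (Σx)²/n = 451 − 342.25 = 108.75
Sxy = Σxy − (Σx)(Σy)/n = 493.2 − 352.425 = 140.775
b = Sxy/Sxx = 140.775/108.75 = 1.294483
a = ȳ − b·x̄ = 9.525 − 1.294483·9.25 = -2.448966

-2.449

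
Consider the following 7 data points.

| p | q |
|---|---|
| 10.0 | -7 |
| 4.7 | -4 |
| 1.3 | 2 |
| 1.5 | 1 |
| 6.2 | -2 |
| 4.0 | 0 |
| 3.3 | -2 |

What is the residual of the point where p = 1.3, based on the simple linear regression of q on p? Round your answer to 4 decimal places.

n = 7, Σx = 31, Σy = -12, Σxy = -103.7, Σx² = 191.36
Sxx = Σx² − (Σx)²/n = 191.36 − 137.285714 = 54.074286
Sxy = Σxy − (Σx)(Σy)/n = -103.7 − (-53.142857) = -50.557143
b = Sxy/Sxx = -50.557143/54.074286 = -0.934957
a = ȳ − b·x̄ = -1.714286 − (-0.934957)·4.428571 = 2.426239
ŷ(1.3) = 2.426239 + (-0.934957)·1.3 = 1.210795
residual = y − ŷ = 2 − 1.210795 = 0.789205

0.7892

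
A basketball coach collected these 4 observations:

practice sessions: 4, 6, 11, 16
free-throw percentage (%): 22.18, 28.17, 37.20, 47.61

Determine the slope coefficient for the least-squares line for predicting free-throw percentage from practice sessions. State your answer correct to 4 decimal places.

n = 4, Σx = 37, Σy = 135.16, Σxy = 1428.7, Σx² = 429
Sxx = Σx² − (Σx)²/n = 429 − 342.25 = 86.75
Sxy = Σxy − (Σx)(Σy)/n = 1428.7 − 1250.23 = 178.47
b = Sxy/Sxx = 178.47/86.75 = 2.057291

2.0573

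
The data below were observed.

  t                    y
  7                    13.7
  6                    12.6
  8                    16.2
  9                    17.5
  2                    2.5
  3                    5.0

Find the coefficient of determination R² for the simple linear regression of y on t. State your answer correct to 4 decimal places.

0.9913

n = 6, Σx = 35, Σy = 67.5, Σxy = 478.6, Σx² = 243, Σy² = 946.39
Sxx = Σx² − (Σx)²/n = 243 − 204.166667 = 38.833333
Sxy = Σxy − (Σx)(Σy)/n = 478.6 − 393.75 = 84.85
Syy = Σy² − (Σy)²/n = 946.39 − 759.375 = 187.015
R² = Sxy²/(Sxx·Syy) = (84.85)²/(38.833333·187.015) = 0.991340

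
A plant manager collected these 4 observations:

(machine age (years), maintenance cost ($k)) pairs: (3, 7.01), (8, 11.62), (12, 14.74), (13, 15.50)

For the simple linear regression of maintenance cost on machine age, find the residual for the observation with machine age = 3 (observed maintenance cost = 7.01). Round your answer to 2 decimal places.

n = 4, Σx = 36, Σy = 48.87, Σxy = 492.37, Σx² = 386
Sxx = Σx² − (Σx)²/n = 386 − 324 = 62
Sxy = Σxy − (Σx)(Σy)/n = 492.37 − 439.83 = 52.54
b = Sxy/Sxx = 52.54/62 = 0.847419
a = ȳ − b·x̄ = 12.2175 − 0.847419·9 = 4.590726
ŷ(3) = 4.590726 + 0.847419·3 = 7.132984
residual = y − ŷ = 7.01 − 7.132984 = -0.122984

-0.12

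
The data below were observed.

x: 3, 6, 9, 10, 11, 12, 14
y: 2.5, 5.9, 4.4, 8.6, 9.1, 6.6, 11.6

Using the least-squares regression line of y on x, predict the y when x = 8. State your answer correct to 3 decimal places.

6.064

n = 7, Σx = 65, Σy = 48.7, Σxy = 510.2, Σx² = 687
Sxx = Σx² − (Σx)²/n = 687 − 603.571429 = 83.428571
Sxy = Σxy − (Σx)(Σy)/n = 510.2 − 452.214286 = 57.985714
b = Sxy/Sxx = 57.985714/83.428571 = 0.695034
a = ȳ − b·x̄ = 6.957143 − 0.695034·9.285714 = 0.503253
ŷ(8) = a + b·8 = 0.503253 + 0.695034·8 = 6.063527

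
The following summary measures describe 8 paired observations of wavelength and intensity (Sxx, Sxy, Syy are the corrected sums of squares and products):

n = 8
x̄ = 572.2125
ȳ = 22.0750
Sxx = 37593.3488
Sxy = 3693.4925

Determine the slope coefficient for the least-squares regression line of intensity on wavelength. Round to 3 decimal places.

b = Sxy/Sxx = 3693.4925/37593.3488 = 0.098249

0.098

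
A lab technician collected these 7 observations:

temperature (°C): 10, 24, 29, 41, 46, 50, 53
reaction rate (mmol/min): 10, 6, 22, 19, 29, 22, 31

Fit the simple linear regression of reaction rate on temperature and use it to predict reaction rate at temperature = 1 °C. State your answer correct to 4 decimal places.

2.8866

n = 7, Σx = 253, Σy = 139, Σxy = 5738, Σx² = 10623
Sxx = Σx² − (Σx)²/n = 10623 − 9144.142857 = 1478.857143
Sxy = Σxy − (Σx)(Σy)/n = 5738 − 5023.857143 = 714.142857
b = Sxy/Sxx = 714.142857/1478.857143 = 0.482902
a = ȳ − b·x̄ = 19.857143 − 0.482902·36.142857 = 2.403690
ŷ(1) = a + b·1 = 2.403690 + 0.482902·1 = 2.886592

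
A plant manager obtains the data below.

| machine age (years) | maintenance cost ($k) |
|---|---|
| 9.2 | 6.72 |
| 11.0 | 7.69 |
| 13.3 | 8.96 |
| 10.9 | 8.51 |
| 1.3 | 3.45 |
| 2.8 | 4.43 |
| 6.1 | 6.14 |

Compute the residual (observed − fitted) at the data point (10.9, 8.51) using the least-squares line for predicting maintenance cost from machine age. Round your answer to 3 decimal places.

n = 7, Σx = 54.6, Σy = 45.9, Σxy = 412.684, Σx² = 548.08
Sxx = Σx² − (Σx)²/n = 548.08 − 425.88 = 122.2
Sxy = Σxy − (Σx)(Σy)/n = 412.684 − 358.02 = 54.664
b = Sxy/Sxx = 54.664/122.2 = 0.447332
a = ȳ − b·x̄ = 6.557143 − 0.447332·7.8 = 3.067951
ŷ(10.9) = 3.067951 + 0.447332·10.9 = 7.943873
residual = y − ŷ = 8.51 − 7.943873 = 0.566127

0.566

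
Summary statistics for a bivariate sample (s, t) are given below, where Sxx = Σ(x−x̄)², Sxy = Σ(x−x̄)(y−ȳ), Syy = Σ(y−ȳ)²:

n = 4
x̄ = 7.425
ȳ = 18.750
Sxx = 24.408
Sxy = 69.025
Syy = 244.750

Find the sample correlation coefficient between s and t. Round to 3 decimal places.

0.893

r = Sxy/√(Sxx·Syy) = 69.025/√(5973.858) = 69.025/77.290737 = 0.893057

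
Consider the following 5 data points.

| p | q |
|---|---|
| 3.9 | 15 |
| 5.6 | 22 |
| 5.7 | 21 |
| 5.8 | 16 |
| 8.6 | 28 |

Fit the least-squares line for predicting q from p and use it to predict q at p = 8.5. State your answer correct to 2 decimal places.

n = 5, Σx = 29.6, Σy = 102, Σxy = 635, Σx² = 186.66
Sxx = Σx² − (Σx)²/n = 186.66 − 175.232 = 11.428
Sxy = Σxy − (Σx)(Σy)/n = 635 − 603.84 = 31.16
b = Sxy/Sxx = 31.16/11.428 = 2.726636
a = ȳ − b·x̄ = 20.4 − 2.726636·5.92 = 4.258313
ŷ(8.5) = a + b·8.5 = 4.258313 + 2.726636·8.5 = 27.434722

27.43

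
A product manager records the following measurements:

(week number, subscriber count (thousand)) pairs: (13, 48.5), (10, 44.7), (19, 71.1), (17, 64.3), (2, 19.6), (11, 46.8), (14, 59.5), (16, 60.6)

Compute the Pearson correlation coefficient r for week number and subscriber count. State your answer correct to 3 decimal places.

n = 8, Σx = 102, Σy = 415.1, Σxy = 5878.1, Σx² = 1496, Σy² = 23327.05
Sxx = Σx² − (Σx)²/n = 1496 − 1300.5 = 195.5
Sxy = Σxy − (Σx)(Σy)/n = 5878.1 − 5292.525 = 585.575
Syy = Σy² − (Σy)²/n = 23327.05 − 21538.50125 = 1788.54875
r = Sxy/√(Sxx·Syy) = 585.575/√(349661.280625) = 585.575/591.321639 = 0.990282

0.990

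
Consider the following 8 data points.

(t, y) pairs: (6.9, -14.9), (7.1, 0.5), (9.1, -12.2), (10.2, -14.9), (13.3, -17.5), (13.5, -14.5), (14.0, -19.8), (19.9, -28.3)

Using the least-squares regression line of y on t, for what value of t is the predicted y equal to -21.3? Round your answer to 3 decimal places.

n = 8, Σx = 94, Σy = -121.6, Σxy = -1631.13, Σx² = 1236.02
Sxx = Σx² − (Σx)²/n = 1236.02 − 1104.5 = 131.52
Sxy = Σxy − (Σx)(Σy)/n = -1631.13 − (-1428.8) = -202.33
b = Sxy/Sxx = -202.33/131.52 = -1.538397
a = ȳ − b·x̄ = -15.2 − (-1.538397)·11.75 = 2.876167
Set a + b·x = -21.3: x = (-21.3 − 2.876167) / (-1.538397) = 15.715166

15.715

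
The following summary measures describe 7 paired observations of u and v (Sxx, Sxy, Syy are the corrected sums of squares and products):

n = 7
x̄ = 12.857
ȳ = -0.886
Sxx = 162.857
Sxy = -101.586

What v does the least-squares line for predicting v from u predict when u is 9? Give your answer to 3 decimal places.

b = Sxy/Sxx = -101.586/162.857 = -0.623774
a = ȳ − b·x̄ = -0.886 − (-0.623774)·12.857 = 7.133865
ŷ(9) = a + b·9 = 7.133865 + (-0.623774)·9 = 1.519897

1.520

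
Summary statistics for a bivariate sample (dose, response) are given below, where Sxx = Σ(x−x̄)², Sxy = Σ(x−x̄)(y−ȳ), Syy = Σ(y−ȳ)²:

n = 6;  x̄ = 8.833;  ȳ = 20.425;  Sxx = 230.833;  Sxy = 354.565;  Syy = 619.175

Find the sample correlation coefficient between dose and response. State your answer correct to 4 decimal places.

r = Sxy/√(Sxx·Syy) = 354.565/√(142926.022775) = 354.565/378.055582 = 0.937865

0.9379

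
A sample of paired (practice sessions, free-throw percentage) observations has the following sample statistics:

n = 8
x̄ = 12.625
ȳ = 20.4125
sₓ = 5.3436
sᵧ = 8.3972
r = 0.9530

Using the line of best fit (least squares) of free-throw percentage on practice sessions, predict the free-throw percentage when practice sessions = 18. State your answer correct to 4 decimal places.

28.4621

b = r · sᵧ/sₓ = 0.953 · 8.3972/5.3436 = 1.497592
a = ȳ − b·x̄ = 20.4125 − 1.497592·12.625 = 1.505403
ŷ(18) = a + b·18 = 1.505403 + 1.497592·18 = 28.462056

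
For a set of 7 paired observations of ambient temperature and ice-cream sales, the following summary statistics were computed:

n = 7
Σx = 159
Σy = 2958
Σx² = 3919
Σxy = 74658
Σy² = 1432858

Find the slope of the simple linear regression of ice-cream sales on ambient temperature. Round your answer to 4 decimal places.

Sxx = Σx² − (Σx)²/n = 3919 − 3611.571429 = 307.428571
Sxy = Σxy − (Σx)(Σy)/n = 74658 − 67188.857143 = 7469.142857
b = Sxy/Sxx = 7469.142857/307.428571 = 24.295539

24.2955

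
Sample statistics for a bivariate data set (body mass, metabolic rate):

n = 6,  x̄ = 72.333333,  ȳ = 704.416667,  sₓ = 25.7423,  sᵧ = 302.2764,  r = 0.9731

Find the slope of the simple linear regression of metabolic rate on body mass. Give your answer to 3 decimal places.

11.427

b = r · sᵧ/sₓ = 0.9731 · 302.2764/25.7423 = 11.426530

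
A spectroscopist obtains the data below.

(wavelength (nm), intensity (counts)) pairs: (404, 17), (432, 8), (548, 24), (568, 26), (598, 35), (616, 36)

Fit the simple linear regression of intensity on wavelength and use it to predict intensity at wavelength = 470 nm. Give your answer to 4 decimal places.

17.9977

n = 6, Σx = 3166, Σy = 146, Σxy = 81350, Σx² = 1709828
Sxx = Σx² − (Σx)²/n = 1709828 − 1670592.666667 = 39235.333333
Sxy = Σxy − (Σx)(Σy)/n = 81350 − 77039.333333 = 4310.666667
b = Sxy/Sxx = 4310.666667/39235.333333 = 0.109867
a = ȳ − b·x̄ = 24.333333 − 0.109867·527.666667 = -33.639797
ŷ(470) = a + b·470 = -33.639797 + 0.109867·470 = 17.997672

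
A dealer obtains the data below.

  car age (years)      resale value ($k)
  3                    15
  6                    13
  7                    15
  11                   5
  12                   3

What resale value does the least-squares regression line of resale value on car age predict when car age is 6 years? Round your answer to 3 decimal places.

12.788

n = 5, Σx = 39, Σy = 51, Σxy = 319, Σx² = 359
Sxx = Σx² − (Σx)²/n = 359 − 304.2 = 54.8
Sxy = Σxy − (Σx)(Σy)/n = 319 − 397.8 = -78.8
b = Sxy/Sxx = -78.8/54.8 = -1.437956
a = ȳ − b·x̄ = 10.2 − (-1.437956)·7.8 = 21.416058
ŷ(6) = a + b·6 = 21.416058 + (-1.437956)·6 = 12.788321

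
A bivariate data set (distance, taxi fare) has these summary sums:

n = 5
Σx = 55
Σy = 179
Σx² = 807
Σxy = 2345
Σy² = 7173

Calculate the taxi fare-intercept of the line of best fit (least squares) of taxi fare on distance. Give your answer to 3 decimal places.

15.325

Sxx = Σx² − (Σx)²/n = 807 − 605 = 202
Sxy = Σxy − (Σx)(Σy)/n = 2345 − 1969 = 376
b = Sxy/Sxx = 376/202 = 1.861386
a = ȳ − b·x̄ = 35.8 − 1.861386·11 = 15.324752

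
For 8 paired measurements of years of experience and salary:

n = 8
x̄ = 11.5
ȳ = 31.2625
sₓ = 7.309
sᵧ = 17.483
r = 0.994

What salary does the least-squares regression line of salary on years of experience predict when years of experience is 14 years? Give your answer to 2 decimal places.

b = r · sᵧ/sₓ = 0.994 · 17.483/7.309 = 2.377631
a = ȳ − b·x̄ = 31.2625 − 2.377631·11.5 = 3.919748
ŷ(14) = a + b·14 = 3.919748 + 2.377631·14 = 37.206576

37.21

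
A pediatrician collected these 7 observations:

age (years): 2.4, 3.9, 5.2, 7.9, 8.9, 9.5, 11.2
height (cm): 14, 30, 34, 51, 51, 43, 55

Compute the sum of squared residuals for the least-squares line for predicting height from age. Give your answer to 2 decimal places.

n = 7, Σx = 49, Σy = 278, Σxy = 2208.7, Σx² = 405.32, Σy² = 12328
Sxx = Σx² − (Σx)²/n = 405.32 − 343 = 62.32
Sxy = Σxy − (Σx)(Σy)/n = 2208.7 − 1946 = 262.7
Syy = Σy² − (Σy)²/n = 12328 − 11040.571429 = 1287.428571
b = Sxy/Sxx = 262.7/62.32 = 4.215340
SSE = Syy − b·Sxy = 1287.428571 − 4.215340·262.7 = 180.058706

180.06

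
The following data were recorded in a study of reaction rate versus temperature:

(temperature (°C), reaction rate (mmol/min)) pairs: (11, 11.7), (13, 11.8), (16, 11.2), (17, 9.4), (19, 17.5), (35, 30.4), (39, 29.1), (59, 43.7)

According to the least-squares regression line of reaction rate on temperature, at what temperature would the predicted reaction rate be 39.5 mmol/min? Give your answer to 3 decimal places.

52.152

n = 8, Σx = 209, Σy = 164.8, Σxy = 5730.8, Σx² = 7423
Sxx = Σx² − (Σx)²/n = 7423 − 5460.125 = 1962.875
Sxy = Σxy − (Σx)(Σy)/n = 5730.8 − 4305.4 = 1425.4
b = Sxy/Sxx = 1425.4/1962.875 = 0.726180
a = ȳ − b·x̄ = 20.6 − 0.726180·26.125 = 1.628555
Set a + b·x = 39.5: x = (39.5 − 1.628555) / 0.726180 = 52.151615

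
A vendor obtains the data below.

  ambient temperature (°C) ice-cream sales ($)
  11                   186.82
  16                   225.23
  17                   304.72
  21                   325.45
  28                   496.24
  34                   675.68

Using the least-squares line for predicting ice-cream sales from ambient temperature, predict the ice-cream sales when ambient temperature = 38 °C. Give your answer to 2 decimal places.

729.08

n = 6, Σx = 127, Σy = 2214.14, Σxy = 54541.23, Σx² = 3047
Sxx = Σx² − (Σx)²/n = 3047 − 2688.166667 = 358.833333
Sxy = Σxy − (Σx)(Σy)/n = 54541.23 − 46865.963333 = 7675.266667
b = Sxy/Sxx = 7675.266667/358.833333 = 21.389503
a = ȳ − b·x̄ = 369.023333 − 21.389503·21.166667 = -83.721147
ŷ(38) = a + b·38 = -83.721147 + 21.389503·38 = 729.079967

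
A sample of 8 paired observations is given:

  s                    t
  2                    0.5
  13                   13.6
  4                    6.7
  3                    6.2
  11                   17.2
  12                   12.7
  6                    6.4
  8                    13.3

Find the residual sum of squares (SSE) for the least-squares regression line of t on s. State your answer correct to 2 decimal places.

46.39

n = 8, Σx = 59, Σy = 76.6, Σxy = 709.6, Σx² = 563, Σy² = 943.52
Sxx = Σx² − (Σx)²/n = 563 − 435.125 = 127.875
Sxy = Σxy − (Σx)(Σy)/n = 709.6 − 564.925 = 144.675
Syy = Σy² − (Σy)²/n = 943.52 − 733.445 = 210.075
b = Sxy/Sxx = 144.675/127.875 = 1.131378
SSE = Syy − b·Sxy = 210.075 − 1.131378·144.675 = 46.392845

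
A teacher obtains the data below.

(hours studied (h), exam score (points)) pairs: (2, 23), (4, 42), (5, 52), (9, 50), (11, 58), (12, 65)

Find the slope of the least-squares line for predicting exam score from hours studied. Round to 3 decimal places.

3.183

n = 6, Σx = 43, Σy = 290, Σxy = 2342, Σx² = 391
Sxx = Σx² − (Σx)²/n = 391 − 308.166667 = 82.833333
Sxy = Σxy − (Σx)(Σy)/n = 2342 − 2078.333333 = 263.666667
b = Sxy/Sxx = 263.666667/82.833333 = 3.183099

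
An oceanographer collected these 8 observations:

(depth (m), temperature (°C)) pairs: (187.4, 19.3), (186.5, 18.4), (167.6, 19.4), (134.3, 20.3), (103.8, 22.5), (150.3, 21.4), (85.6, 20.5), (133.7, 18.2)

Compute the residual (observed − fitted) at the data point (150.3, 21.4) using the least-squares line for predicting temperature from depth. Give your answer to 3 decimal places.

n = 8, Σx = 1149.2, Σy = 160, Σxy = 22766.21, Σx² = 174594.84
Sxx = Σx² − (Σx)²/n = 174594.84 − 165082.58 = 9512.26
Sxy = Σxy − (Σx)(Σy)/n = 22766.21 − 22984 = -217.79
b = Sxy/Sxx = -217.79/9512.26 = -0.022896
a = ȳ − b·x̄ = 20 − (-0.022896)·143.65 = 23.288970
ŷ(150.3) = 23.288970 + (-0.022896)·150.3 = 19.847743
residual = y − ŷ = 21.4 − 19.847743 = 1.552257

1.552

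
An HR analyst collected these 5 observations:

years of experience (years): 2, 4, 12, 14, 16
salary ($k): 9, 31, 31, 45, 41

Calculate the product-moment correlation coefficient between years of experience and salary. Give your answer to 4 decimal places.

0.8420

n = 5, Σx = 48, Σy = 157, Σxy = 1800, Σx² = 616, Σy² = 5709
Sxx = Σx² − (Σx)²/n = 616 − 460.8 = 155.2
Sxy = Σxy − (Σx)(Σy)/n = 1800 − 1507.2 = 292.8
Syy = Σy² − (Σy)²/n = 5709 − 4929.8 = 779.2
r = Sxy/√(Sxx·Syy) = 292.8/√(120931.84) = 292.8/347.752556 = 0.841978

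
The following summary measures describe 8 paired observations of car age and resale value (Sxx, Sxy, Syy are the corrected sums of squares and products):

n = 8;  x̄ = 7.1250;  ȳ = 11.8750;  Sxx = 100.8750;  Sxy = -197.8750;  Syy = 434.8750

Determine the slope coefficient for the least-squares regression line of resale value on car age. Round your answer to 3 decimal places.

b = Sxy/Sxx = -197.875/100.875 = -1.961586

-1.962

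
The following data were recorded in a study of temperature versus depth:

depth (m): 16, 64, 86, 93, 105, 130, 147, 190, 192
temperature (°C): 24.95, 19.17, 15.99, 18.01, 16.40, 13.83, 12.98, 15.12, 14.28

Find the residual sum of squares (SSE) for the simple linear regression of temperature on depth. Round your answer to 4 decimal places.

31.7228

n = 9, Σx = 1023, Σy = 150.73, Σxy = 15718.67, Σx² = 142895, Σy² = 2631.2737
Sxx = Σx² − (Σx)²/n = 142895 − 116281 = 26614
Sxy = Σxy − (Σx)(Σy)/n = 15718.67 − 17132.976667 = -1414.306667
Syy = Σy² − (Σy)²/n = 2631.2737 − 2524.392544 = 106.881156
b = Sxy/Sxx = -1414.306667/26614 = -0.053141
SSE = Syy − b·Sxy = 106.881156 − (-0.053141)·(-1414.306667) = 31.722842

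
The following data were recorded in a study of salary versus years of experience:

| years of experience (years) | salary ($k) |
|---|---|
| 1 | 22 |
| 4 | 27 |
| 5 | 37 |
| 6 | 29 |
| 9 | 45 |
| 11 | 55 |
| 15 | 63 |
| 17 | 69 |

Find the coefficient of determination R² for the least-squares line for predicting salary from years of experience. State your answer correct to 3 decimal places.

0.959

n = 8, Σx = 68, Σy = 347, Σxy = 3617, Σx² = 794, Σy² = 17203
Sxx = Σx² − (Σx)²/n = 794 − 578 = 216
Sxy = Σxy − (Σx)(Σy)/n = 3617 − 2949.5 = 667.5
Syy = Σy² − (Σy)²/n = 17203 − 15051.125 = 2151.875
R² = Sxy²/(Sxx·Syy) = (667.5)²/(216·2151.875) = 0.958587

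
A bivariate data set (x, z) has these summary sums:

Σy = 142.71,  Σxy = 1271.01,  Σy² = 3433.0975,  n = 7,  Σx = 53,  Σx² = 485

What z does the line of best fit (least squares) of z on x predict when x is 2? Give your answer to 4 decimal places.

7.7094

Sxx = Σx² − (Σx)²/n = 485 − 401.285714 = 83.714286
Sxy = Σxy − (Σx)(Σy)/n = 1271.01 − 1080.518571 = 190.491429
b = Sxy/Sxx = 190.491429/83.714286 = 2.275495
a = ȳ − b·x̄ = 20.387143 − 2.275495·7.571429 = 3.158396
ŷ(2) = a + b·2 = 3.158396 + 2.275495·2 = 7.709386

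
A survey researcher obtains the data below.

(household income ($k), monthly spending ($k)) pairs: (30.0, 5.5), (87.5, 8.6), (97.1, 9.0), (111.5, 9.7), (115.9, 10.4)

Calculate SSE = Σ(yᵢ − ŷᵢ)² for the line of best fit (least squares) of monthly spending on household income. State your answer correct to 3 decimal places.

0.123

n = 5, Σx = 442, Σy = 43.2, Σxy = 4078.31, Σx² = 43849.72, Σy² = 387.46
Sxx = Σx² − (Σx)²/n = 43849.72 − 39072.8 = 4776.92
Sxy = Σxy − (Σx)(Σy)/n = 4078.31 − 3818.88 = 259.43
Syy = Σy² − (Σy)²/n = 387.46 − 373.248 = 14.212
b = Sxy/Sxx = 259.43/4776.92 = 0.054309
SSE = Syy − b·Sxy = 14.212 − 0.054309·259.43 = 0.122602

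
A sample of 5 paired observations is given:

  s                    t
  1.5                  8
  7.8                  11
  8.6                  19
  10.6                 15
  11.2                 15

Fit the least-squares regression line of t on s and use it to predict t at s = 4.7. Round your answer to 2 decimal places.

10.98

n = 5, Σx = 39.7, Σy = 68, Σxy = 588.2, Σx² = 374.85
Sxx = Σx² − (Σx)²/n = 374.85 − 315.218 = 59.632
Sxy = Σxy − (Σx)(Σy)/n = 588.2 − 539.92 = 48.28
b = Sxy/Sxx = 48.28/59.632 = 0.809632
a = ȳ − b·x̄ = 13.6 − 0.809632·7.94 = 7.171519
ŷ(4.7) = a + b·4.7 = 7.171519 + 0.809632·4.7 = 10.976791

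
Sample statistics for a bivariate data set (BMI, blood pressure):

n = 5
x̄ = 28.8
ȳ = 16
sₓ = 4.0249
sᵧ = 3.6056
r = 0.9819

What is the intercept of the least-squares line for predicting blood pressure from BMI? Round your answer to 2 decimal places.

b = r · sᵧ/sₓ = 0.9819 · 3.6056/4.0249 = 0.879609
a = ȳ − b·x̄ = 16 − 0.879609·28.8 = -9.332742

-9.33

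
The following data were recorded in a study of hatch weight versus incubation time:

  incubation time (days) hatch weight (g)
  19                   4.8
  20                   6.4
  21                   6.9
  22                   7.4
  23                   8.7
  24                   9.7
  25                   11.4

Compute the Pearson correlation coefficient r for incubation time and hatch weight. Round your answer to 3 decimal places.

0.986

n = 7, Σx = 154, Σy = 55.3, Σxy = 1244.8, Σx² = 3416, Σy² = 466.11
Sxx = Σx² − (Σx)²/n = 3416 − 3388 = 28
Sxy = Σxy − (Σx)(Σy)/n = 1244.8 − 1216.6 = 28.2
Syy = Σy² − (Σy)²/n = 466.11 − 436.87 = 29.24
r = Sxy/√(Sxx·Syy) = 28.2/√(818.72) = 28.2/28.613284 = 0.985556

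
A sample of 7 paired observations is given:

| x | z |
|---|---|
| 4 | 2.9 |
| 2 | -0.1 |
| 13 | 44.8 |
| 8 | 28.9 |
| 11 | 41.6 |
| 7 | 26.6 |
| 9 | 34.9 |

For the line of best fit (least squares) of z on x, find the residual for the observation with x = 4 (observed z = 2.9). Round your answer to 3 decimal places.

-5.874

n = 7, Σx = 54, Σy = 179.6, Σxy = 1782.9, Σx² = 504
Sxx = Σx² − (Σx)²/n = 504 − 416.571429 = 87.428571
Sxy = Σxy − (Σx)(Σy)/n = 1782.9 − 1385.485714 = 397.414286
b = Sxy/Sxx = 397.414286/87.428571 = 4.545588
a = ȳ − b·x̄ = 25.657143 − 4.545588·7.714286 = -9.408824
ŷ(4) = -9.408824 + 4.545588·4 = 8.773529
residual = y − ŷ = 2.9 − 8.773529 = -5.873529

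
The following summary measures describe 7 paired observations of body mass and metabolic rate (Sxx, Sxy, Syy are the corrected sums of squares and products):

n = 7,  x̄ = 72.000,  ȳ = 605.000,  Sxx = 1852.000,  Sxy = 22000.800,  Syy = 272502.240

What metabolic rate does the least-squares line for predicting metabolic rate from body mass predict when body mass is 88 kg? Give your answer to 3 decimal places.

795.072

b = Sxy/Sxx = 22000.8/1852 = 11.879482
a = ȳ − b·x̄ = 605 − 11.879482·72 = -250.322678
ŷ(88) = a + b·88 = -250.322678 + 11.879482·88 = 795.071706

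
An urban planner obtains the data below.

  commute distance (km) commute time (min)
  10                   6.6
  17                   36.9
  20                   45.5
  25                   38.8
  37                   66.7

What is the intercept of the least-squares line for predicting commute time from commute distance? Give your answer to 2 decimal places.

-4.03

n = 5, Σx = 109, Σy = 194.5, Σxy = 5041.2, Σx² = 2783
Sxx = Σx² − (Σx)²/n = 2783 − 2376.2 = 406.8
Sxy = Σxy − (Σx)(Σy)/n = 5041.2 − 4240.1 = 801.1
b = Sxy/Sxx = 801.1/406.8 = 1.969272
a = ȳ − b·x̄ = 38.9 − 1.969272·21.8 = -4.030138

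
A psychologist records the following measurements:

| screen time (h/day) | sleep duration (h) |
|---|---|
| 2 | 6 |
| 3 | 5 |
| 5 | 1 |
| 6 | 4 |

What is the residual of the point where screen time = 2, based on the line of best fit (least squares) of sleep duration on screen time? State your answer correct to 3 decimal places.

n = 4, Σx = 16, Σy = 16, Σxy = 56, Σx² = 74
Sxx = Σx² − (Σx)²/n = 74 − 64 = 10
Sxy = Σxy − (Σx)(Σy)/n = 56 − 64 = -8
b = Sxy/Sxx = -8/10 = -0.8
a = ȳ − b·x̄ = 4 − (-0.8)·4 = 7.2
ŷ(2) = 7.2 + (-0.8)·2 = 5.6
residual = y − ŷ = 6 − 5.6 = 0.4

0.400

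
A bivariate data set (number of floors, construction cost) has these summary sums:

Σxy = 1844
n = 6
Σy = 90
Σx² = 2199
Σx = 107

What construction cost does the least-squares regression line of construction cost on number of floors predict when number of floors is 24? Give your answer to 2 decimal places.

20.07

Sxx = Σx² − (Σx)²/n = 2199 − 1908.166667 = 290.833333
Sxy = Σxy − (Σx)(Σy)/n = 1844 − 1605 = 239
b = Sxy/Sxx = 239/290.833333 = 0.821777
a = ȳ − b·x̄ = 15 − 0.821777·17.833333 = 0.344986
ŷ(24) = a + b·24 = 0.344986 + 0.821777·24 = 20.067622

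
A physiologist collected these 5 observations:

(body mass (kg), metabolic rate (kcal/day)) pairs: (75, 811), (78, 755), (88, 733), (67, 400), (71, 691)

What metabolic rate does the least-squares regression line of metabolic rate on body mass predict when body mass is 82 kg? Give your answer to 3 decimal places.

n = 5, Σx = 379, Σy = 3390, Σxy = 260080, Σx² = 28983
Sxx = Σx² − (Σx)²/n = 28983 − 28728.2 = 254.8
Sxy = Σxy − (Σx)(Σy)/n = 260080 − 256962 = 3118
b = Sxy/Sxx = 3118/254.8 = 12.237049
a = ȳ − b·x̄ = 678 − 12.237049·75.8 = -249.568289
ŷ(82) = a + b·82 = -249.568289 + 12.237049·82 = 753.869702

753.870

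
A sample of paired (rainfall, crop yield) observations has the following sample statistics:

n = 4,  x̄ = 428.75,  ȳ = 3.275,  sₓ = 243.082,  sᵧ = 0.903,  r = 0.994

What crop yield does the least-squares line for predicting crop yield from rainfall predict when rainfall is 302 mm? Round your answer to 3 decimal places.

2.807

b = r · sᵧ/sₓ = 0.994 · 0.903/243.082 = 0.003693
a = ȳ − b·x̄ = 3.275 − 0.003693·428.75 = 1.691838
ŷ(302) = a + b·302 = 1.691838 + 0.003693·302 = 2.806975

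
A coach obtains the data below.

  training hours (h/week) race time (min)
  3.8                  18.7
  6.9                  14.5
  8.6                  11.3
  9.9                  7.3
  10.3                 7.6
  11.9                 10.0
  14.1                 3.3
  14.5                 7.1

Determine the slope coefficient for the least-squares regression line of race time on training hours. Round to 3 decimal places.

-1.219

n = 8, Σx = 80, Σy = 79.8, Σxy = 687.32, Σx² = 890.78
Sxx = Σx² − (Σx)²/n = 890.78 − 800 = 90.78
Sxy = Σxy − (Σx)(Σy)/n = 687.32 − 798 = -110.68
b = Sxy/Sxx = -110.68/90.78 = -1.219211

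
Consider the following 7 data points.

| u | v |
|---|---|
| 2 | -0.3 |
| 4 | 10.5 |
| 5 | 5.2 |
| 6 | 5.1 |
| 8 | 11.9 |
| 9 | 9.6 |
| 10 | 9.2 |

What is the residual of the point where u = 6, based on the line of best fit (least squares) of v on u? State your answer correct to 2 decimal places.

n = 7, Σx = 44, Σy = 51.2, Σxy = 371.6, Σx² = 326
Sxx = Σx² − (Σx)²/n = 326 − 276.571429 = 49.428571
Sxy = Σxy − (Σx)(Σy)/n = 371.6 − 321.828571 = 49.771429
b = Sxy/Sxx = 49.771429/49.428571 = 1.006936
a = ȳ − b·x̄ = 7.314286 − 1.006936·6.285714 = 0.984971
ŷ(6) = 0.984971 + 1.006936·6 = 7.026590
residual = y − ŷ = 5.1 − 7.026590 = -1.926590

-1.93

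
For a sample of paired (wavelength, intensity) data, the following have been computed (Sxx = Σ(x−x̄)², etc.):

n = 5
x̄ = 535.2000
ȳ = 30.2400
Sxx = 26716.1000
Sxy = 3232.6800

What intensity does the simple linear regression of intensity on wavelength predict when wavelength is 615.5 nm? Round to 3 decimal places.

b = Sxy/Sxx = 3232.68/26716.1 = 0.121001
a = ȳ − b·x̄ = 30.24 − 0.121001·535.2 = -34.519839
ŷ(615.5) = a + b·615.5 = -34.519839 + 0.121001·615.5 = 39.956396

39.956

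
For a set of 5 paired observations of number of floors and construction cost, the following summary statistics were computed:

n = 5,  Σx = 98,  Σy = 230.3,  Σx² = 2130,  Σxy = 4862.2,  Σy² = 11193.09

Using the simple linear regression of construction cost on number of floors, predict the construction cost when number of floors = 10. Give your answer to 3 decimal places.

Sxx = Σx² − (Σx)²/n = 2130 − 1920.8 = 209.2
Sxy = Σxy − (Σx)(Σy)/n = 4862.2 − 4513.88 = 348.32
b = Sxy/Sxx = 348.32/209.2 = 1.665010
a = ȳ − b·x̄ = 46.06 − 1.665010·19.6 = 13.425813
ŷ(10) = a + b·10 = 13.425813 + 1.665010·10 = 30.075908

30.076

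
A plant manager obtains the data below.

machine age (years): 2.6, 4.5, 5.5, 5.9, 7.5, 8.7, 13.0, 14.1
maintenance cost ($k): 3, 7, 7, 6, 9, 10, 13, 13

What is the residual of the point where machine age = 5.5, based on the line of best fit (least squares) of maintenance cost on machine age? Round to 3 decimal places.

n = 8, Σx = 61.8, Σy = 68, Σxy = 620, Σx² = 591.82
Sxx = Σx² − (Σx)²/n = 591.82 − 477.405 = 114.415
Sxy = Σxy − (Σx)(Σy)/n = 620 − 525.3 = 94.7
b = Sxy/Sxx = 94.7/114.415 = 0.827689
a = ȳ − b·x̄ = 8.5 − 0.827689·7.725 = 2.106105
ŷ(5.5) = 2.106105 + 0.827689·5.5 = 6.658393
residual = y − ŷ = 7 − 6.658393 = 0.341607

0.342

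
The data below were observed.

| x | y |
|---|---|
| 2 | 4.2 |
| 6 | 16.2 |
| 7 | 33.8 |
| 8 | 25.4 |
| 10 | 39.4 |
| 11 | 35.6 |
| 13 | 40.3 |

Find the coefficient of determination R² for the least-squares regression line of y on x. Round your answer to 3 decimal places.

0.839

n = 7, Σx = 57, Σy = 194.9, Σxy = 1854.9, Σx² = 543, Σy² = 6511.49
Sxx = Σx² − (Σx)²/n = 543 − 464.142857 = 78.857143
Sxy = Σxy − (Σx)(Σy)/n = 1854.9 − 1587.042857 = 267.857143
Syy = Σy² − (Σy)²/n = 6511.49 − 5426.572857 = 1084.917143
R² = Sxy²/(Sxx·Syy) = (267.857143)²/(78.857143·1084.917143) = 0.838627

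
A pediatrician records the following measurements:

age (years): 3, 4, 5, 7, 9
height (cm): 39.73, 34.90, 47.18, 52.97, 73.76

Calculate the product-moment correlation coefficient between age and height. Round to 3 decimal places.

n = 5, Σx = 28, Σy = 248.54, Σxy = 1529.32, Σx² = 180, Σy² = 13268.7938
Sxx = Σx² − (Σx)²/n = 180 − 156.8 = 23.2
Sxy = Σxy − (Σx)(Σy)/n = 1529.32 − 1391.824 = 137.496
Syy = Σy² − (Σy)²/n = 13268.7938 − 12354.42632 = 914.36748
r = Sxy/√(Sxx·Syy) = 137.496/√(21213.325536) = 137.496/145.647951 = 0.944030

0.944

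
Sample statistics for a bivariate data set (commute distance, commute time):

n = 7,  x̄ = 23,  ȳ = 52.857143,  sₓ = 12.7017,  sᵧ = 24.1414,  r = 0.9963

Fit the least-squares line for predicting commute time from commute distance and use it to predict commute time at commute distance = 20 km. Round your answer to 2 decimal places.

b = r · sᵧ/sₓ = 0.9963 · 24.1414/12.7017 = 1.893611
a = ȳ − b·x̄ = 52.857143 − 1.893611·23 = 9.304094
ŷ(20) = a + b·20 = 9.304094 + 1.893611·20 = 47.176310

47.18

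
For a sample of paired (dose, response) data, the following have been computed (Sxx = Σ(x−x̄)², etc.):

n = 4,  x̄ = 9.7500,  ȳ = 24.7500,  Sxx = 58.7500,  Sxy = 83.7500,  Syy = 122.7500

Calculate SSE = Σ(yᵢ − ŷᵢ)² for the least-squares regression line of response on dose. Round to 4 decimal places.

b = Sxy/Sxx = 83.75/58.75 = 1.425532
SSE = Syy − b·Sxy = 122.75 − 1.425532·83.75 = 3.361702

3.3617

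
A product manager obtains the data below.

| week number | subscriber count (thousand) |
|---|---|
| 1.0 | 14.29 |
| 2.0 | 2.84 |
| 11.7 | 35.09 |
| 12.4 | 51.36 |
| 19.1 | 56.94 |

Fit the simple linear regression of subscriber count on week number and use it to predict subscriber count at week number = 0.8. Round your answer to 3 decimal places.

7.831

n = 5, Σx = 46.2, Σy = 160.52, Σxy = 2154.941, Σx² = 660.46
Sxx = Σx² − (Σx)²/n = 660.46 − 426.888 = 233.572
Sxy = Σxy − (Σx)(Σy)/n = 2154.941 − 1483.2048 = 671.7362
b = Sxy/Sxx = 671.7362/233.572 = 2.875928
a = ȳ − b·x̄ = 32.104 − 2.875928·9.24 = 5.530427
ŷ(0.8) = a + b·0.8 = 5.530427 + 2.875928·0.8 = 7.831170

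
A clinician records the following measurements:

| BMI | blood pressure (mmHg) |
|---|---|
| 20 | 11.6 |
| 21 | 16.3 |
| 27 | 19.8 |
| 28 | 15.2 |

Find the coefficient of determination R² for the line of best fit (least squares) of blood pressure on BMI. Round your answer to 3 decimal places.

0.362

n = 4, Σx = 96, Σy = 62.9, Σxy = 1534.5, Σx² = 2354, Σy² = 1023.33
Sxx = Σx² − (Σx)²/n = 2354 − 2304 = 50
Sxy = Σxy − (Σx)(Σy)/n = 1534.5 − 1509.6 = 24.9
Syy = Σy² − (Σy)²/n = 1023.33 − 989.1025 = 34.2275
R² = Sxy²/(Sxx·Syy) = (24.9)²/(50·34.2275) = 0.362288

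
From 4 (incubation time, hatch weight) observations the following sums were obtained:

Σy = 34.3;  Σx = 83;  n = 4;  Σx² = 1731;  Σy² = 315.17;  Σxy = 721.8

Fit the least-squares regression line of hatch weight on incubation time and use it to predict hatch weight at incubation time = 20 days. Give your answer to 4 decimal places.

Sxx = Σx² − (Σx)²/n = 1731 − 1722.25 = 8.75
Sxy = Σxy − (Σx)(Σy)/n = 721.8 − 711.725 = 10.075
b = Sxy/Sxx = 10.075/8.75 = 1.151429
a = ȳ − b·x̄ = 8.575 − 1.151429·20.75 = -15.317143
ŷ(20) = a + b·20 = -15.317143 + 1.151429·20 = 7.711429

7.7114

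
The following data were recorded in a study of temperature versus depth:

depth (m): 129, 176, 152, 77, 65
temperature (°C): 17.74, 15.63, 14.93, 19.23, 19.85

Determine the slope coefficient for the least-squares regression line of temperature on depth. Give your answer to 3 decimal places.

-0.043

n = 5, Σx = 599, Σy = 87.38, Σxy = 10079.66, Σx² = 80875
Sxx = Σx² − (Σx)²/n = 80875 − 71760.2 = 9114.8
Sxy = Σxy − (Σx)(Σy)/n = 10079.66 − 10468.124 = -388.464
b = Sxy/Sxx = -388.464/9114.8 = -0.042619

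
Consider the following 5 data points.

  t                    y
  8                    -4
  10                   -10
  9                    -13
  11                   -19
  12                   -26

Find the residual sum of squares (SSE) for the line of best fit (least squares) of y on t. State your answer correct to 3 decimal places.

n = 5, Σx = 50, Σy = -72, Σxy = -770, Σx² = 510, Σy² = 1322
Sxx = Σx² − (Σx)²/n = 510 − 500 = 10
Sxy = Σxy − (Σx)(Σy)/n = -770 − (-720) = -50
Syy = Σy² − (Σy)²/n = 1322 − 1036.8 = 285.2
b = Sxy/Sxx = -50/10 = -5
SSE = Syy − b·Sxy = 285.2 − (-5)·(-50) = 35.2

35.200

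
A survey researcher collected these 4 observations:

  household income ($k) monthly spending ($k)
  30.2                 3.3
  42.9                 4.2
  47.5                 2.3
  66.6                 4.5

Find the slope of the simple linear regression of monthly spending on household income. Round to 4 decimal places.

n = 4, Σx = 187.2, Σy = 14.3, Σxy = 688.79, Σx² = 9444.26
Sxx = Σx² − (Σx)²/n = 9444.26 − 8760.96 = 683.3
Sxy = Σxy − (Σx)(Σy)/n = 688.79 − 669.24 = 19.55
b = Sxy/Sxx = 19.55/683.3 = 0.028611

0.0286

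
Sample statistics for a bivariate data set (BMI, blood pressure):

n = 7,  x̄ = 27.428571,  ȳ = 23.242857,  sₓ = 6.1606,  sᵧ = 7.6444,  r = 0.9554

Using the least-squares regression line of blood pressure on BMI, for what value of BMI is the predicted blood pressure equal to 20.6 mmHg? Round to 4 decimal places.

25.1993

b = r · sᵧ/sₓ = 0.9554 · 7.6444/6.1606 = 1.185511
a = ȳ − b·x̄ = 23.242857 − 1.185511·27.428571 = -9.274019
Set a + b·x = 20.6: x = (20.6 − (-9.274019)) / 1.185511 = 25.199273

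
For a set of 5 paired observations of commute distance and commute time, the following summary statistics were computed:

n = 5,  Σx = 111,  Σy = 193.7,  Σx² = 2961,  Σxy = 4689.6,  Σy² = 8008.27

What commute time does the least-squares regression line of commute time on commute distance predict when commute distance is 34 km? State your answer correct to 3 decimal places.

Sxx = Σx² − (Σx)²/n = 2961 − 2464.2 = 496.8
Sxy = Σxy − (Σx)(Σy)/n = 4689.6 − 4300.14 = 389.46
b = Sxy/Sxx = 389.46/496.8 = 0.783937
a = ȳ − b·x̄ = 38.74 − 0.783937·22.2 = 21.336594
ŷ(34) = a + b·34 = 21.336594 + 0.783937·34 = 47.990459

47.990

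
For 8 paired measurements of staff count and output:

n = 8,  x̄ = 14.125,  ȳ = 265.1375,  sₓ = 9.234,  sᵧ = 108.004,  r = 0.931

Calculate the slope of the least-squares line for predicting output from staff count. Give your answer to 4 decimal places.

b = r · sᵧ/sₓ = 0.931 · 108.004/9.234 = 10.889292

10.8893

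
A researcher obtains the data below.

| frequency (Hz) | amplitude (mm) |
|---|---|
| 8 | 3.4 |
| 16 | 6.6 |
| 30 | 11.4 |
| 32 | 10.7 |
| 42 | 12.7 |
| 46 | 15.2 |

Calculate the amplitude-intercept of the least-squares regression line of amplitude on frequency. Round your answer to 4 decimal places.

n = 6, Σx = 174, Σy = 60, Σxy = 2049.8, Σx² = 6124
Sxx = Σx² − (Σx)²/n = 6124 − 5046 = 1078
Sxy = Σxy − (Σx)(Σy)/n = 2049.8 − 1740 = 309.8
b = Sxy/Sxx = 309.8/1078 = 0.287384
a = ȳ − b·x̄ = 10 − 0.287384·29 = 1.665863

1.6659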